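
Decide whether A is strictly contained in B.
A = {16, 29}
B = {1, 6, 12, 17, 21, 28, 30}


A ⊂ B requires: A ⊆ B AND A ≠ B.
A ⊆ B? No
A ⊄ B, so A is not a proper subset.

No, A is not a proper subset of B


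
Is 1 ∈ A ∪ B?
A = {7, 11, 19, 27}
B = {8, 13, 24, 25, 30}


A = {7, 11, 19, 27}, B = {8, 13, 24, 25, 30}
A ∪ B = all elements in A or B
A ∪ B = {7, 8, 11, 13, 19, 24, 25, 27, 30}
Checking if 1 ∈ A ∪ B
1 is not in A ∪ B → False

1 ∉ A ∪ B


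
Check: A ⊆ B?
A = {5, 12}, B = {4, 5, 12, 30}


A ⊆ B means every element of A is in B.
All elements of A are in B.
So A ⊆ B.

Yes, A ⊆ B


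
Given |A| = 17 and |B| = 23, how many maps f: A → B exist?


Each of |A| = 17 inputs maps to any of |B| = 23 outputs.
# functions = |B|^|A| = 23^17
= 141050039560662968926103

Number of functions = 141050039560662968926103


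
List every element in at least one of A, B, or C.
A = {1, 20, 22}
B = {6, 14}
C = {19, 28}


A ∪ B = {1, 6, 14, 20, 22}
(A ∪ B) ∪ C = {1, 6, 14, 19, 20, 22, 28}

A ∪ B ∪ C = {1, 6, 14, 19, 20, 22, 28}


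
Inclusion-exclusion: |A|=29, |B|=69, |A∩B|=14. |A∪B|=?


|A ∪ B| = |A| + |B| - |A ∩ B|
= 29 + 69 - 14
= 84

|A ∪ B| = 84


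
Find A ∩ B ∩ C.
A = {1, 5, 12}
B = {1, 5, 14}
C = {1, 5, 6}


A ∩ B = {1, 5}
(A ∩ B) ∩ C = {1, 5}

A ∩ B ∩ C = {1, 5}


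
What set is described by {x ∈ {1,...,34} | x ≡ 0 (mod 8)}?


Checking each candidate:
Condition: x in {1,...,34} with x ≡ 0 (mod 8)
Result = {8, 16, 24, 32}

{8, 16, 24, 32}


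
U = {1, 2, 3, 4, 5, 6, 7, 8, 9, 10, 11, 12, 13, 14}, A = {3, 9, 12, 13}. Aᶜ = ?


Aᶜ = U \ A = elements in U but not in A
U = {1, 2, 3, 4, 5, 6, 7, 8, 9, 10, 11, 12, 13, 14}
A = {3, 9, 12, 13}
Aᶜ = {1, 2, 4, 5, 6, 7, 8, 10, 11, 14}

Aᶜ = {1, 2, 4, 5, 6, 7, 8, 10, 11, 14}


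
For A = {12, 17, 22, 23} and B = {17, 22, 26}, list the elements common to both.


A ∩ B = elements in both A and B
A = {12, 17, 22, 23}
B = {17, 22, 26}
A ∩ B = {17, 22}

A ∩ B = {17, 22}


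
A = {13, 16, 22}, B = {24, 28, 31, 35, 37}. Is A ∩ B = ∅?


Disjoint means A ∩ B = ∅.
A ∩ B = ∅
A ∩ B = ∅, so A and B are disjoint.

Yes, A and B are disjoint


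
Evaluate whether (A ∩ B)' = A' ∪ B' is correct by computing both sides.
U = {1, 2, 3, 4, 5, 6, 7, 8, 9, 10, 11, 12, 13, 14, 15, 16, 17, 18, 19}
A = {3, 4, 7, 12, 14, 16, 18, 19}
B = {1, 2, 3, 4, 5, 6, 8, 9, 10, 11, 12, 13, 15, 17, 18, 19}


LHS: A ∩ B = {3, 4, 12, 18, 19}
(A ∩ B)' = U \ (A ∩ B) = {1, 2, 5, 6, 7, 8, 9, 10, 11, 13, 14, 15, 16, 17}
A' = {1, 2, 5, 6, 8, 9, 10, 11, 13, 15, 17}, B' = {7, 14, 16}
Claimed RHS: A' ∪ B' = {1, 2, 5, 6, 7, 8, 9, 10, 11, 13, 14, 15, 16, 17}
Identity is VALID: LHS = RHS = {1, 2, 5, 6, 7, 8, 9, 10, 11, 13, 14, 15, 16, 17} ✓

Identity is valid. (A ∩ B)' = A' ∪ B' = {1, 2, 5, 6, 7, 8, 9, 10, 11, 13, 14, 15, 16, 17}


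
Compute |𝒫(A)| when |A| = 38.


Number of subsets = 2^n
= 2^38
= 274877906944

|P(A)| = 274877906944


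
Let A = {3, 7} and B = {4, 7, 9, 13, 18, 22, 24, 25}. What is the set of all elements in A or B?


A ∪ B = all elements in A or B (or both)
A = {3, 7}
B = {4, 7, 9, 13, 18, 22, 24, 25}
A ∪ B = {3, 4, 7, 9, 13, 18, 22, 24, 25}

A ∪ B = {3, 4, 7, 9, 13, 18, 22, 24, 25}


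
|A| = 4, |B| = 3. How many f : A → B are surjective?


n = |A| = 4, k = |B| = 3. Surjections via inclusion-exclusion:
S(n,k) = Σ(-1)^i × C(k,i) × (k-i)^n, i=0 to k
i=0: (-1)^0×C(3,0)×3^4 = 81
i=1: (-1)^1×C(3,1)×2^4 = -48
i=2: (-1)^2×C(3,2)×1^4 = 3
i=3: (-1)^3×C(3,3)×0^4 = 0
Total = 36

Number of surjections = 36


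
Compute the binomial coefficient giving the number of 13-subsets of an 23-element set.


C(n,k) = n! / (k!(n-k)!)
C(23,13) = 23! / (13!10!)
= 1144066

C(23,13) = 1144066


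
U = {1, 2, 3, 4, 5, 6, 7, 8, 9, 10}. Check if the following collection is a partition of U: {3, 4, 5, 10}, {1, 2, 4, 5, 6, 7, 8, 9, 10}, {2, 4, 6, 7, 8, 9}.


A partition requires: (1) non-empty parts, (2) pairwise disjoint, (3) union = U
Parts: {3, 4, 5, 10}, {1, 2, 4, 5, 6, 7, 8, 9, 10}, {2, 4, 6, 7, 8, 9}
Union of parts: {1, 2, 3, 4, 5, 6, 7, 8, 9, 10}
U = {1, 2, 3, 4, 5, 6, 7, 8, 9, 10}
All non-empty? True
Pairwise disjoint? False
Covers U? True

No, not a valid partition


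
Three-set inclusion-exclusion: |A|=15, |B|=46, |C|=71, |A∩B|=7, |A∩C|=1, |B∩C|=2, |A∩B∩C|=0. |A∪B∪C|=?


|A∪B∪C| = |A|+|B|+|C| - |A∩B|-|A∩C|-|B∩C| + |A∩B∩C|
= 15+46+71 - 7-1-2 + 0
= 132 - 10 + 0
= 122

|A ∪ B ∪ C| = 122


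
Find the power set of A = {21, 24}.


|A| = 2, so |P(A)| = 2^2 = 4
Enumerate subsets by cardinality (0 to 2):
∅, {21}, {24}, {21, 24}

P(A) has 4 subsets: ∅, {21}, {24}, {21, 24}


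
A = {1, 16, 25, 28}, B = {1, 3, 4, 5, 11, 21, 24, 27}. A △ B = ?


A △ B = (A \ B) ∪ (B \ A) = elements in exactly one of A or B
A \ B = {16, 25, 28}
B \ A = {3, 4, 5, 11, 21, 24, 27}
A △ B = {3, 4, 5, 11, 16, 21, 24, 25, 27, 28}

A △ B = {3, 4, 5, 11, 16, 21, 24, 25, 27, 28}


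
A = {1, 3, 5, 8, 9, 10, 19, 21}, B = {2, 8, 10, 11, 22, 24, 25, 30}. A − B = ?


A \ B = elements in A but not in B
A = {1, 3, 5, 8, 9, 10, 19, 21}
B = {2, 8, 10, 11, 22, 24, 25, 30}
Remove from A any elements in B
A \ B = {1, 3, 5, 9, 19, 21}

A \ B = {1, 3, 5, 9, 19, 21}


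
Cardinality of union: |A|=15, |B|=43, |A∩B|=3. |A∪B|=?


|A ∪ B| = |A| + |B| - |A ∩ B|
= 15 + 43 - 3
= 55

|A ∪ B| = 55


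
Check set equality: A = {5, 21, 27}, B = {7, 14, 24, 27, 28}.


Two sets are equal iff they have exactly the same elements.
A = {5, 21, 27}
B = {7, 14, 24, 27, 28}
Differences: {5, 7, 14, 21, 24, 28}
A ≠ B

No, A ≠ B


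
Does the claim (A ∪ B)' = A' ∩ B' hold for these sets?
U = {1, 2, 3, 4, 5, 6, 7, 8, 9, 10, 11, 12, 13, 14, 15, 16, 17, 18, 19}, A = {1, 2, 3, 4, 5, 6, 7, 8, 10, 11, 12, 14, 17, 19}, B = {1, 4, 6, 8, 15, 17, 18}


LHS: A ∪ B = {1, 2, 3, 4, 5, 6, 7, 8, 10, 11, 12, 14, 15, 17, 18, 19}
(A ∪ B)' = U \ (A ∪ B) = {9, 13, 16}
A' = {9, 13, 15, 16, 18}, B' = {2, 3, 5, 7, 9, 10, 11, 12, 13, 14, 16, 19}
Claimed RHS: A' ∩ B' = {9, 13, 16}
Identity is VALID: LHS = RHS = {9, 13, 16} ✓

Identity is valid. (A ∪ B)' = A' ∩ B' = {9, 13, 16}


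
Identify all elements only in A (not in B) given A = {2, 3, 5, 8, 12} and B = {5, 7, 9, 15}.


A = {2, 3, 5, 8, 12}
B = {5, 7, 9, 15}
Region: only in A (not in B)
Elements: {2, 3, 8, 12}

Elements only in A (not in B): {2, 3, 8, 12}


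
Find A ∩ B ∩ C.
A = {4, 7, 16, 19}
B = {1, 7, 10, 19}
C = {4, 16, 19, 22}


A ∩ B = {7, 19}
(A ∩ B) ∩ C = {19}

A ∩ B ∩ C = {19}


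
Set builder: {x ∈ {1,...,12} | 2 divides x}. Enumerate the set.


Checking each candidate:
Condition: multiples of 2 in {1,...,12}
Result = {2, 4, 6, 8, 10, 12}

{2, 4, 6, 8, 10, 12}


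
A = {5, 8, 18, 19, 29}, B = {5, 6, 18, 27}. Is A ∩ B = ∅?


Disjoint means A ∩ B = ∅.
A ∩ B = {5, 18}
A ∩ B ≠ ∅, so A and B are NOT disjoint.

No, A and B are not disjoint (A ∩ B = {5, 18})


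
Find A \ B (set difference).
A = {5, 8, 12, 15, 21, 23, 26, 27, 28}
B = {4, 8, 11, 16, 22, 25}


A \ B = elements in A but not in B
A = {5, 8, 12, 15, 21, 23, 26, 27, 28}
B = {4, 8, 11, 16, 22, 25}
Remove from A any elements in B
A \ B = {5, 12, 15, 21, 23, 26, 27, 28}

A \ B = {5, 12, 15, 21, 23, 26, 27, 28}


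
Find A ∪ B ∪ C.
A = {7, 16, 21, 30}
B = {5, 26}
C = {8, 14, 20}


A ∪ B = {5, 7, 16, 21, 26, 30}
(A ∪ B) ∪ C = {5, 7, 8, 14, 16, 20, 21, 26, 30}

A ∪ B ∪ C = {5, 7, 8, 14, 16, 20, 21, 26, 30}


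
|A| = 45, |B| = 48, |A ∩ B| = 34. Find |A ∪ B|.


|A ∪ B| = |A| + |B| - |A ∩ B|
= 45 + 48 - 34
= 59

|A ∪ B| = 59


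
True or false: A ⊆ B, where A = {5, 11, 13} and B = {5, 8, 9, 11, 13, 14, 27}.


A ⊆ B means every element of A is in B.
All elements of A are in B.
So A ⊆ B.

Yes, A ⊆ B


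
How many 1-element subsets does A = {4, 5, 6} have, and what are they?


|A| = 3, so A has C(3,1) = 3 subsets of size 1.
Enumerate by choosing 1 elements from A at a time:
{4}, {5}, {6}

1-element subsets (3 total): {4}, {5}, {6}


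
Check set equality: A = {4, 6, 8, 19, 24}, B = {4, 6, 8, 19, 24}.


Two sets are equal iff they have exactly the same elements.
A = {4, 6, 8, 19, 24}
B = {4, 6, 8, 19, 24}
Same elements → A = B

Yes, A = B


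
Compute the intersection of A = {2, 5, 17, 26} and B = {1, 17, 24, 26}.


A ∩ B = elements in both A and B
A = {2, 5, 17, 26}
B = {1, 17, 24, 26}
A ∩ B = {17, 26}

A ∩ B = {17, 26}


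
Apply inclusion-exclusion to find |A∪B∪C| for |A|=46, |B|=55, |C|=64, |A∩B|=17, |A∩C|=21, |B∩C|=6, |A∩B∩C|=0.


|A∪B∪C| = |A|+|B|+|C| - |A∩B|-|A∩C|-|B∩C| + |A∩B∩C|
= 46+55+64 - 17-21-6 + 0
= 165 - 44 + 0
= 121

|A ∪ B ∪ C| = 121


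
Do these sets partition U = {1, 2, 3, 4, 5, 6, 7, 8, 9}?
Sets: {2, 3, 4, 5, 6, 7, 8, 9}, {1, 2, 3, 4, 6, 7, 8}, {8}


A partition requires: (1) non-empty parts, (2) pairwise disjoint, (3) union = U
Parts: {2, 3, 4, 5, 6, 7, 8, 9}, {1, 2, 3, 4, 6, 7, 8}, {8}
Union of parts: {1, 2, 3, 4, 5, 6, 7, 8, 9}
U = {1, 2, 3, 4, 5, 6, 7, 8, 9}
All non-empty? True
Pairwise disjoint? False
Covers U? True

No, not a valid partition


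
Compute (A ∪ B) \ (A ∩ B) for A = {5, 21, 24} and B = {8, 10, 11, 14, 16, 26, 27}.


A △ B = (A \ B) ∪ (B \ A) = elements in exactly one of A or B
A \ B = {5, 21, 24}
B \ A = {8, 10, 11, 14, 16, 26, 27}
A △ B = {5, 8, 10, 11, 14, 16, 21, 24, 26, 27}

A △ B = {5, 8, 10, 11, 14, 16, 21, 24, 26, 27}


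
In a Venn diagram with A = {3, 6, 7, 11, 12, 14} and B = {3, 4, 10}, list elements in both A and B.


A = {3, 6, 7, 11, 12, 14}
B = {3, 4, 10}
Region: in both A and B
Elements: {3}

Elements in both A and B: {3}


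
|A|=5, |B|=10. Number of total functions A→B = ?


Each of |A| = 5 inputs maps to any of |B| = 10 outputs.
# functions = |B|^|A| = 10^5
= 100000

Number of functions = 100000


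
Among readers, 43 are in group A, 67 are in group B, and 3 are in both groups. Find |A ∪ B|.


|A ∪ B| = |A| + |B| - |A ∩ B|
= 43 + 67 - 3
= 107

|A ∪ B| = 107


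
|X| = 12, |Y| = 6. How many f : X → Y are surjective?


n = |X| = 12, k = |Y| = 6. Surjections via inclusion-exclusion:
S(n,k) = Σ(-1)^i × C(k,i) × (k-i)^n, i=0 to k
i=0: (-1)^0×C(6,0)×6^12 = 2176782336
i=1: (-1)^1×C(6,1)×5^12 = -1464843750
i=2: (-1)^2×C(6,2)×4^12 = 251658240
i=3: (-1)^3×C(6,3)×3^12 = -10628820
i=4: (-1)^4×C(6,4)×2^12 = 61440
i=5: (-1)^5×C(6,5)×1^12 = -6
i=6: (-1)^6×C(6,6)×0^12 = 0
Total = 953029440

Number of surjections = 953029440


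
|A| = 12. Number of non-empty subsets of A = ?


Total subsets = 2^n = 2^12 = 4096
Non-empty subsets exclude the empty set: 2^n - 1
= 4096 - 1
= 4095

Number of non-empty subsets = 4095


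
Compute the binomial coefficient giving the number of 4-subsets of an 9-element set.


C(n,k) = n! / (k!(n-k)!)
C(9,4) = 9! / (4!5!)
= 126

C(9,4) = 126


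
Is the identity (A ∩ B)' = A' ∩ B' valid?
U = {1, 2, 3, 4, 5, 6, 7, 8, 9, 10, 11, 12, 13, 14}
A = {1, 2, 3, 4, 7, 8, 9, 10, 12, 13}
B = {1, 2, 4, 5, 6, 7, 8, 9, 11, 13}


LHS: A ∩ B = {1, 2, 4, 7, 8, 9, 13}
(A ∩ B)' = U \ (A ∩ B) = {3, 5, 6, 10, 11, 12, 14}
A' = {5, 6, 11, 14}, B' = {3, 10, 12, 14}
Claimed RHS: A' ∩ B' = {14}
Identity is INVALID: LHS = {3, 5, 6, 10, 11, 12, 14} but the RHS claimed here equals {14}. The correct form is (A ∩ B)' = A' ∪ B'.

Identity is invalid: (A ∩ B)' = {3, 5, 6, 10, 11, 12, 14} but A' ∩ B' = {14}. The correct De Morgan law is (A ∩ B)' = A' ∪ B'.


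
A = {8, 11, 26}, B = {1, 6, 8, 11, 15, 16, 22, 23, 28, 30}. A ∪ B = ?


A ∪ B = all elements in A or B (or both)
A = {8, 11, 26}
B = {1, 6, 8, 11, 15, 16, 22, 23, 28, 30}
A ∪ B = {1, 6, 8, 11, 15, 16, 22, 23, 26, 28, 30}

A ∪ B = {1, 6, 8, 11, 15, 16, 22, 23, 26, 28, 30}


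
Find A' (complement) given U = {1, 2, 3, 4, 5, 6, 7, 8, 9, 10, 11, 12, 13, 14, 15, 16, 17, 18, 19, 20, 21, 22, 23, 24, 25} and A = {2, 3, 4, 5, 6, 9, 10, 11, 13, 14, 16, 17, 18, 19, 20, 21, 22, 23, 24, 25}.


Aᶜ = U \ A = elements in U but not in A
U = {1, 2, 3, 4, 5, 6, 7, 8, 9, 10, 11, 12, 13, 14, 15, 16, 17, 18, 19, 20, 21, 22, 23, 24, 25}
A = {2, 3, 4, 5, 6, 9, 10, 11, 13, 14, 16, 17, 18, 19, 20, 21, 22, 23, 24, 25}
Aᶜ = {1, 7, 8, 12, 15}

Aᶜ = {1, 7, 8, 12, 15}


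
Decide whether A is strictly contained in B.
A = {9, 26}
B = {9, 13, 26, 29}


A ⊂ B requires: A ⊆ B AND A ≠ B.
A ⊆ B? Yes
A = B? No
A ⊂ B: Yes (A is a proper subset of B)

Yes, A ⊂ B


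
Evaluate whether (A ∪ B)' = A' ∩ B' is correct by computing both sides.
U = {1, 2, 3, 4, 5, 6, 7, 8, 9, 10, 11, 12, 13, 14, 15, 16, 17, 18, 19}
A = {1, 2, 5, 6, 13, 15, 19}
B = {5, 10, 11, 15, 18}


LHS: A ∪ B = {1, 2, 5, 6, 10, 11, 13, 15, 18, 19}
(A ∪ B)' = U \ (A ∪ B) = {3, 4, 7, 8, 9, 12, 14, 16, 17}
A' = {3, 4, 7, 8, 9, 10, 11, 12, 14, 16, 17, 18}, B' = {1, 2, 3, 4, 6, 7, 8, 9, 12, 13, 14, 16, 17, 19}
Claimed RHS: A' ∩ B' = {3, 4, 7, 8, 9, 12, 14, 16, 17}
Identity is VALID: LHS = RHS = {3, 4, 7, 8, 9, 12, 14, 16, 17} ✓

Identity is valid. (A ∪ B)' = A' ∩ B' = {3, 4, 7, 8, 9, 12, 14, 16, 17}


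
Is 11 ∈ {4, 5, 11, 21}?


A = {4, 5, 11, 21}
Checking if 11 is in A
11 is in A → True

11 ∈ A


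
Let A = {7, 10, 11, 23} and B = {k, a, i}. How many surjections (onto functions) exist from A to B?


n = |A| = 4, k = |B| = 3. Surjections via inclusion-exclusion:
S(n,k) = Σ(-1)^i × C(k,i) × (k-i)^n, i=0 to k
i=0: (-1)^0×C(3,0)×3^4 = 81
i=1: (-1)^1×C(3,1)×2^4 = -48
i=2: (-1)^2×C(3,2)×1^4 = 3
i=3: (-1)^3×C(3,3)×0^4 = 0
Total = 36

Number of surjections = 36


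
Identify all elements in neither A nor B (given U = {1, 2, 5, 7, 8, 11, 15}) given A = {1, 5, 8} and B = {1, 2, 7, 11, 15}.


A = {1, 5, 8}
B = {1, 2, 7, 11, 15}
Region: in neither A nor B (given U = {1, 2, 5, 7, 8, 11, 15})
Elements: ∅

Elements in neither A nor B (given U = {1, 2, 5, 7, 8, 11, 15}): ∅


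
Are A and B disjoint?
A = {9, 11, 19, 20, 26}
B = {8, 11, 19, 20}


Disjoint means A ∩ B = ∅.
A ∩ B = {11, 19, 20}
A ∩ B ≠ ∅, so A and B are NOT disjoint.

No, A and B are not disjoint (A ∩ B = {11, 19, 20})


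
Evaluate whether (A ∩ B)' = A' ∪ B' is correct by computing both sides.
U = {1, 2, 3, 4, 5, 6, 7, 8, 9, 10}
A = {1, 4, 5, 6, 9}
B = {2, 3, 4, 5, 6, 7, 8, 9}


LHS: A ∩ B = {4, 5, 6, 9}
(A ∩ B)' = U \ (A ∩ B) = {1, 2, 3, 7, 8, 10}
A' = {2, 3, 7, 8, 10}, B' = {1, 10}
Claimed RHS: A' ∪ B' = {1, 2, 3, 7, 8, 10}
Identity is VALID: LHS = RHS = {1, 2, 3, 7, 8, 10} ✓

Identity is valid. (A ∩ B)' = A' ∪ B' = {1, 2, 3, 7, 8, 10}


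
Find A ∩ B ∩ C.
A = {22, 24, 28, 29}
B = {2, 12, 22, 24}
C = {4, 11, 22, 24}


A ∩ B = {22, 24}
(A ∩ B) ∩ C = {22, 24}

A ∩ B ∩ C = {22, 24}


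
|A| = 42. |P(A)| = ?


Number of subsets = 2^n
= 2^42
= 4398046511104

|P(A)| = 4398046511104


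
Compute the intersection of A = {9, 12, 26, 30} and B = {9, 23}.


A ∩ B = elements in both A and B
A = {9, 12, 26, 30}
B = {9, 23}
A ∩ B = {9}

A ∩ B = {9}


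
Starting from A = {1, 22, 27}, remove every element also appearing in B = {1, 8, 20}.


A \ B = elements in A but not in B
A = {1, 22, 27}
B = {1, 8, 20}
Remove from A any elements in B
A \ B = {22, 27}

A \ B = {22, 27}


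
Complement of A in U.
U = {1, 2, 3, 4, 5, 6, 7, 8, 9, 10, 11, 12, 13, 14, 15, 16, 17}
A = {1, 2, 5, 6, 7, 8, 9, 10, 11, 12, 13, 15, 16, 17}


Aᶜ = U \ A = elements in U but not in A
U = {1, 2, 3, 4, 5, 6, 7, 8, 9, 10, 11, 12, 13, 14, 15, 16, 17}
A = {1, 2, 5, 6, 7, 8, 9, 10, 11, 12, 13, 15, 16, 17}
Aᶜ = {3, 4, 14}

Aᶜ = {3, 4, 14}


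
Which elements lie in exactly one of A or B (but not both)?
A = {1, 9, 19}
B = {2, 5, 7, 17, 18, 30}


A △ B = (A \ B) ∪ (B \ A) = elements in exactly one of A or B
A \ B = {1, 9, 19}
B \ A = {2, 5, 7, 17, 18, 30}
A △ B = {1, 2, 5, 7, 9, 17, 18, 19, 30}

A △ B = {1, 2, 5, 7, 9, 17, 18, 19, 30}


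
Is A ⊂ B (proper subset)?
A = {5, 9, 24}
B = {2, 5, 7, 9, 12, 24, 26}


A ⊂ B requires: A ⊆ B AND A ≠ B.
A ⊆ B? Yes
A = B? No
A ⊂ B: Yes (A is a proper subset of B)

Yes, A ⊂ B


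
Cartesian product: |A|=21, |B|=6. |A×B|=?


|A × B| = |A| × |B|
= 21 × 6
= 126

|A × B| = 126


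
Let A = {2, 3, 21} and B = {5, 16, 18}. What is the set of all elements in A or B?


A ∪ B = all elements in A or B (or both)
A = {2, 3, 21}
B = {5, 16, 18}
A ∪ B = {2, 3, 5, 16, 18, 21}

A ∪ B = {2, 3, 5, 16, 18, 21}


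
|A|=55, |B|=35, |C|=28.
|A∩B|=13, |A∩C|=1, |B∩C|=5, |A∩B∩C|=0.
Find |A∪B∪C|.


|A∪B∪C| = |A|+|B|+|C| - |A∩B|-|A∩C|-|B∩C| + |A∩B∩C|
= 55+35+28 - 13-1-5 + 0
= 118 - 19 + 0
= 99

|A ∪ B ∪ C| = 99


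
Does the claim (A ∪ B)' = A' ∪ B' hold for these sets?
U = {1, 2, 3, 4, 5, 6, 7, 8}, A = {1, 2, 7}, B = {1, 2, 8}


LHS: A ∪ B = {1, 2, 7, 8}
(A ∪ B)' = U \ (A ∪ B) = {3, 4, 5, 6}
A' = {3, 4, 5, 6, 8}, B' = {3, 4, 5, 6, 7}
Claimed RHS: A' ∪ B' = {3, 4, 5, 6, 7, 8}
Identity is INVALID: LHS = {3, 4, 5, 6} but the RHS claimed here equals {3, 4, 5, 6, 7, 8}. The correct form is (A ∪ B)' = A' ∩ B'.

Identity is invalid: (A ∪ B)' = {3, 4, 5, 6} but A' ∪ B' = {3, 4, 5, 6, 7, 8}. The correct De Morgan law is (A ∪ B)' = A' ∩ B'.


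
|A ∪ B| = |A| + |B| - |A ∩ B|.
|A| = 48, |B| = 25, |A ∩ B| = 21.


|A ∪ B| = |A| + |B| - |A ∩ B|
= 48 + 25 - 21
= 52

|A ∪ B| = 52


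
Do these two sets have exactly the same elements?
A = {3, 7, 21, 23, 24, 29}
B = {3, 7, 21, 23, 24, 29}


Two sets are equal iff they have exactly the same elements.
A = {3, 7, 21, 23, 24, 29}
B = {3, 7, 21, 23, 24, 29}
Same elements → A = B

Yes, A = B


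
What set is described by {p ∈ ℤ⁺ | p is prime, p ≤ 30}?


Checking each candidate:
Condition: primes ≤ 30
Result = {2, 3, 5, 7, 11, 13, 17, 19, 23, 29}

{2, 3, 5, 7, 11, 13, 17, 19, 23, 29}


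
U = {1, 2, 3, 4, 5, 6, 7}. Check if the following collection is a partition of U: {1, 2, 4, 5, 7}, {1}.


A partition requires: (1) non-empty parts, (2) pairwise disjoint, (3) union = U
Parts: {1, 2, 4, 5, 7}, {1}
Union of parts: {1, 2, 4, 5, 7}
U = {1, 2, 3, 4, 5, 6, 7}
All non-empty? True
Pairwise disjoint? False
Covers U? False

No, not a valid partition


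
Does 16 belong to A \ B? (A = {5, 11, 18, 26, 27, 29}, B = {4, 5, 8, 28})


A = {5, 11, 18, 26, 27, 29}, B = {4, 5, 8, 28}
A \ B = elements in A but not in B
A \ B = {11, 18, 26, 27, 29}
Checking if 16 ∈ A \ B
16 is not in A \ B → False

16 ∉ A \ B


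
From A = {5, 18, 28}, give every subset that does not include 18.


A subset of A that omits 18 is a subset of A \ {18}, so there are 2^(n-1) = 2^2 = 4 of them.
Subsets excluding 18: ∅, {5}, {28}, {5, 28}

Subsets excluding 18 (4 total): ∅, {5}, {28}, {5, 28}


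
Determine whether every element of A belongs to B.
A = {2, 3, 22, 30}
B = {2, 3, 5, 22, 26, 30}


A ⊆ B means every element of A is in B.
All elements of A are in B.
So A ⊆ B.

Yes, A ⊆ B


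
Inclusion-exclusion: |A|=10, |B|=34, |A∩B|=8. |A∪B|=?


|A ∪ B| = |A| + |B| - |A ∩ B|
= 10 + 34 - 8
= 36

|A ∪ B| = 36


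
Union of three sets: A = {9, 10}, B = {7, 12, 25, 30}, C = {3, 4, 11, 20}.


A ∪ B = {7, 9, 10, 12, 25, 30}
(A ∪ B) ∪ C = {3, 4, 7, 9, 10, 11, 12, 20, 25, 30}

A ∪ B ∪ C = {3, 4, 7, 9, 10, 11, 12, 20, 25, 30}


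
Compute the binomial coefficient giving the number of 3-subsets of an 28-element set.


C(n,k) = n! / (k!(n-k)!)
C(28,3) = 28! / (3!25!)
= 3276

C(28,3) = 3276


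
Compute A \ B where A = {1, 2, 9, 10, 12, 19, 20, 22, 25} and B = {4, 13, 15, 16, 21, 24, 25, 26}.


A \ B = elements in A but not in B
A = {1, 2, 9, 10, 12, 19, 20, 22, 25}
B = {4, 13, 15, 16, 21, 24, 25, 26}
Remove from A any elements in B
A \ B = {1, 2, 9, 10, 12, 19, 20, 22}

A \ B = {1, 2, 9, 10, 12, 19, 20, 22}


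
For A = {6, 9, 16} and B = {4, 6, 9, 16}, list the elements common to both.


A ∩ B = elements in both A and B
A = {6, 9, 16}
B = {4, 6, 9, 16}
A ∩ B = {6, 9, 16}

A ∩ B = {6, 9, 16}


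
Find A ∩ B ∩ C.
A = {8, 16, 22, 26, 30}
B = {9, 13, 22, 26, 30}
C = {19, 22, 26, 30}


A ∩ B = {22, 26, 30}
(A ∩ B) ∩ C = {22, 26, 30}

A ∩ B ∩ C = {22, 26, 30}


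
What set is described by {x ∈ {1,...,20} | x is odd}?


Checking each candidate:
Condition: odd numbers in {1,...,20}
Result = {1, 3, 5, 7, 9, 11, 13, 15, 17, 19}

{1, 3, 5, 7, 9, 11, 13, 15, 17, 19}


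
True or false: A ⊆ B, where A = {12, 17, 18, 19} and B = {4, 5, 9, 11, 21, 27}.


A ⊆ B means every element of A is in B.
Elements in A not in B: {12, 17, 18, 19}
So A ⊄ B.

No, A ⊄ B


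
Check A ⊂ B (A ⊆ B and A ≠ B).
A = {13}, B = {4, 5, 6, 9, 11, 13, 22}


A ⊂ B requires: A ⊆ B AND A ≠ B.
A ⊆ B? Yes
A = B? No
A ⊂ B: Yes (A is a proper subset of B)

Yes, A ⊂ B


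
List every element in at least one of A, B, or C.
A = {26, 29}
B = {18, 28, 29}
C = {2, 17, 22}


A ∪ B = {18, 26, 28, 29}
(A ∪ B) ∪ C = {2, 17, 18, 22, 26, 28, 29}

A ∪ B ∪ C = {2, 17, 18, 22, 26, 28, 29}


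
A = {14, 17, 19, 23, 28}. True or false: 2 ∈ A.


A = {14, 17, 19, 23, 28}
Checking if 2 is in A
2 is not in A → False

2 ∉ A


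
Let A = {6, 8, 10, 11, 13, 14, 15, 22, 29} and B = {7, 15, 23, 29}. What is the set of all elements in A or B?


A ∪ B = all elements in A or B (or both)
A = {6, 8, 10, 11, 13, 14, 15, 22, 29}
B = {7, 15, 23, 29}
A ∪ B = {6, 7, 8, 10, 11, 13, 14, 15, 22, 23, 29}

A ∪ B = {6, 7, 8, 10, 11, 13, 14, 15, 22, 23, 29}


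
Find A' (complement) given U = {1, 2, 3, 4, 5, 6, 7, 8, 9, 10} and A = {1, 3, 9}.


Aᶜ = U \ A = elements in U but not in A
U = {1, 2, 3, 4, 5, 6, 7, 8, 9, 10}
A = {1, 3, 9}
Aᶜ = {2, 4, 5, 6, 7, 8, 10}

Aᶜ = {2, 4, 5, 6, 7, 8, 10}


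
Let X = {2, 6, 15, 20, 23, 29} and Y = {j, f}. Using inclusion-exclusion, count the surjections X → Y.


n = |X| = 6, k = |Y| = 2. Surjections via inclusion-exclusion:
S(n,k) = Σ(-1)^i × C(k,i) × (k-i)^n, i=0 to k
i=0: (-1)^0×C(2,0)×2^6 = 64
i=1: (-1)^1×C(2,1)×1^6 = -2
i=2: (-1)^2×C(2,2)×0^6 = 0
Total = 62

Number of surjections = 62


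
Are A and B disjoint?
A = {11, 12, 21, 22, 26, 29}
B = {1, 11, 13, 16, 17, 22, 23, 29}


Disjoint means A ∩ B = ∅.
A ∩ B = {11, 22, 29}
A ∩ B ≠ ∅, so A and B are NOT disjoint.

No, A and B are not disjoint (A ∩ B = {11, 22, 29})


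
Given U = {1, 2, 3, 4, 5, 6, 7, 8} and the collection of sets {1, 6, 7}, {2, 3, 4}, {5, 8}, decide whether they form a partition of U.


A partition requires: (1) non-empty parts, (2) pairwise disjoint, (3) union = U
Parts: {1, 6, 7}, {2, 3, 4}, {5, 8}
Union of parts: {1, 2, 3, 4, 5, 6, 7, 8}
U = {1, 2, 3, 4, 5, 6, 7, 8}
All non-empty? True
Pairwise disjoint? True
Covers U? True

Yes, valid partition


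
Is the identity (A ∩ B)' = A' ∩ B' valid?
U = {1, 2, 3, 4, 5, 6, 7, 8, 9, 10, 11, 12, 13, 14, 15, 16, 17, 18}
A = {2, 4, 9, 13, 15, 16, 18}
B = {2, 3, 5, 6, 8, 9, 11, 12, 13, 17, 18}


LHS: A ∩ B = {2, 9, 13, 18}
(A ∩ B)' = U \ (A ∩ B) = {1, 3, 4, 5, 6, 7, 8, 10, 11, 12, 14, 15, 16, 17}
A' = {1, 3, 5, 6, 7, 8, 10, 11, 12, 14, 17}, B' = {1, 4, 7, 10, 14, 15, 16}
Claimed RHS: A' ∩ B' = {1, 7, 10, 14}
Identity is INVALID: LHS = {1, 3, 4, 5, 6, 7, 8, 10, 11, 12, 14, 15, 16, 17} but the RHS claimed here equals {1, 7, 10, 14}. The correct form is (A ∩ B)' = A' ∪ B'.

Identity is invalid: (A ∩ B)' = {1, 3, 4, 5, 6, 7, 8, 10, 11, 12, 14, 15, 16, 17} but A' ∩ B' = {1, 7, 10, 14}. The correct De Morgan law is (A ∩ B)' = A' ∪ B'.


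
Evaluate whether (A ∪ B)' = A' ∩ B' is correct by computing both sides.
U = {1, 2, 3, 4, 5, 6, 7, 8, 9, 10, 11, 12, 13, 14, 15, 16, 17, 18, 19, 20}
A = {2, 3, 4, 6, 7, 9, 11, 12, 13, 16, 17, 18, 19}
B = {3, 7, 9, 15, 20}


LHS: A ∪ B = {2, 3, 4, 6, 7, 9, 11, 12, 13, 15, 16, 17, 18, 19, 20}
(A ∪ B)' = U \ (A ∪ B) = {1, 5, 8, 10, 14}
A' = {1, 5, 8, 10, 14, 15, 20}, B' = {1, 2, 4, 5, 6, 8, 10, 11, 12, 13, 14, 16, 17, 18, 19}
Claimed RHS: A' ∩ B' = {1, 5, 8, 10, 14}
Identity is VALID: LHS = RHS = {1, 5, 8, 10, 14} ✓

Identity is valid. (A ∪ B)' = A' ∩ B' = {1, 5, 8, 10, 14}


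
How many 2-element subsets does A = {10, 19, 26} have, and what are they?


|A| = 3, so A has C(3,2) = 3 subsets of size 2.
Enumerate by choosing 2 elements from A at a time:
{10, 19}, {10, 26}, {19, 26}

2-element subsets (3 total): {10, 19}, {10, 26}, {19, 26}


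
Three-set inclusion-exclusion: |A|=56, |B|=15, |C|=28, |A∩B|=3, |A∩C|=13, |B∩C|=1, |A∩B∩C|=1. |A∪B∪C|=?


|A∪B∪C| = |A|+|B|+|C| - |A∩B|-|A∩C|-|B∩C| + |A∩B∩C|
= 56+15+28 - 3-13-1 + 1
= 99 - 17 + 1
= 83

|A ∪ B ∪ C| = 83


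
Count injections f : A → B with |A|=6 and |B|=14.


An injection sends each of |A| = 6 inputs to a distinct output in B.
# injections = |B|·(|B|-1)·…·(|B|-|A|+1) = 14! / (14 - 6)!
= 14 × 13 × 12 × 11 × 10 × 9
= 2162160

Number of injections = 2162160


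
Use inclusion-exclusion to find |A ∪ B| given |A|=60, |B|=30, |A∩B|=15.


|A ∪ B| = |A| + |B| - |A ∩ B|
= 60 + 30 - 15
= 75

|A ∪ B| = 75


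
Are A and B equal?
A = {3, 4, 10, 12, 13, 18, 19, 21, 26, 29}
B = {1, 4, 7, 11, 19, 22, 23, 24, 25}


Two sets are equal iff they have exactly the same elements.
A = {3, 4, 10, 12, 13, 18, 19, 21, 26, 29}
B = {1, 4, 7, 11, 19, 22, 23, 24, 25}
Differences: {1, 3, 7, 10, 11, 12, 13, 18, 21, 22, 23, 24, 25, 26, 29}
A ≠ B

No, A ≠ B


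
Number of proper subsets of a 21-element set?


Total subsets = 2^n = 2^21 = 2097152
Proper subsets exclude the set itself: 2^n - 1
= 2097152 - 1
= 2097151

Number of proper subsets = 2097151


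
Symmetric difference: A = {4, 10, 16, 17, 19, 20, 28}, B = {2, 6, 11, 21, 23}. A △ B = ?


A △ B = (A \ B) ∪ (B \ A) = elements in exactly one of A or B
A \ B = {4, 10, 16, 17, 19, 20, 28}
B \ A = {2, 6, 11, 21, 23}
A △ B = {2, 4, 6, 10, 11, 16, 17, 19, 20, 21, 23, 28}

A △ B = {2, 4, 6, 10, 11, 16, 17, 19, 20, 21, 23, 28}


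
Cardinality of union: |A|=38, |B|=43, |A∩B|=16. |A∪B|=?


|A ∪ B| = |A| + |B| - |A ∩ B|
= 38 + 43 - 16
= 65

|A ∪ B| = 65


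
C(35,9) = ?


C(n,k) = n! / (k!(n-k)!)
C(35,9) = 35! / (9!26!)
= 70607460

C(35,9) = 70607460


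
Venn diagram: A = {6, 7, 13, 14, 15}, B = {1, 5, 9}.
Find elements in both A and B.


A = {6, 7, 13, 14, 15}
B = {1, 5, 9}
Region: in both A and B
Elements: ∅

Elements in both A and B: ∅


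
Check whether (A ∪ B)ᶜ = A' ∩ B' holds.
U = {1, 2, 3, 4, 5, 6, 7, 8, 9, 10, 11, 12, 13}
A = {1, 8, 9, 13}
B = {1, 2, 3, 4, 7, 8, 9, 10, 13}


LHS: A ∪ B = {1, 2, 3, 4, 7, 8, 9, 10, 13}
(A ∪ B)' = U \ (A ∪ B) = {5, 6, 11, 12}
A' = {2, 3, 4, 5, 6, 7, 10, 11, 12}, B' = {5, 6, 11, 12}
Claimed RHS: A' ∩ B' = {5, 6, 11, 12}
Identity is VALID: LHS = RHS = {5, 6, 11, 12} ✓

Identity is valid. (A ∪ B)' = A' ∩ B' = {5, 6, 11, 12}


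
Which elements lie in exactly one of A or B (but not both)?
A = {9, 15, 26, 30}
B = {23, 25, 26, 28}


A △ B = (A \ B) ∪ (B \ A) = elements in exactly one of A or B
A \ B = {9, 15, 30}
B \ A = {23, 25, 28}
A △ B = {9, 15, 23, 25, 28, 30}

A △ B = {9, 15, 23, 25, 28, 30}


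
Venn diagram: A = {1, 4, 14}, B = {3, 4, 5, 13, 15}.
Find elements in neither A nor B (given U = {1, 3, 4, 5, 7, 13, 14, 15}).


A = {1, 4, 14}
B = {3, 4, 5, 13, 15}
Region: in neither A nor B (given U = {1, 3, 4, 5, 7, 13, 14, 15})
Elements: {7}

Elements in neither A nor B (given U = {1, 3, 4, 5, 7, 13, 14, 15}): {7}


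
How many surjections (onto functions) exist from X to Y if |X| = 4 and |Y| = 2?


n = |X| = 4, k = |Y| = 2. Surjections via inclusion-exclusion:
S(n,k) = Σ(-1)^i × C(k,i) × (k-i)^n, i=0 to k
i=0: (-1)^0×C(2,0)×2^4 = 16
i=1: (-1)^1×C(2,1)×1^4 = -2
i=2: (-1)^2×C(2,2)×0^4 = 0
Total = 14

Number of surjections = 14


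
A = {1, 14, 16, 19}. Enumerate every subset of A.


|A| = 4, so |P(A)| = 2^4 = 16
Enumerate subsets by cardinality (0 to 4):
∅, {1}, {14}, {16}, {19}, {1, 14}, {1, 16}, {1, 19}, {14, 16}, {14, 19}, {16, 19}, {1, 14, 16}, {1, 14, 19}, {1, 16, 19}, {14, 16, 19}, {1, 14, 16, 19}

P(A) has 16 subsets: ∅, {1}, {14}, {16}, {19}, {1, 14}, {1, 16}, {1, 19}, {14, 16}, {14, 19}, {16, 19}, {1, 14, 16}, {1, 14, 19}, {1, 16, 19}, {14, 16, 19}, {1, 14, 16, 19}


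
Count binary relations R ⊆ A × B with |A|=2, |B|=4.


A relation from A to B is any subset of A × B.
|A × B| = 2 × 4 = 8
# relations = 2^|A × B| = 2^8 = 256

Number of relations = 256


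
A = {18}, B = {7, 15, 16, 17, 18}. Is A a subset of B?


A ⊆ B means every element of A is in B.
All elements of A are in B.
So A ⊆ B.

Yes, A ⊆ B


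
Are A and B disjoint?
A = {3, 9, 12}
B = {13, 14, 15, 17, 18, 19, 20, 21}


Disjoint means A ∩ B = ∅.
A ∩ B = ∅
A ∩ B = ∅, so A and B are disjoint.

Yes, A and B are disjoint


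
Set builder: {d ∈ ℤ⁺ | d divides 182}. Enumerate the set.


Checking each candidate:
Condition: positive divisors of 182
Result = {1, 2, 7, 13, 14, 26, 91, 182}

{1, 2, 7, 13, 14, 26, 91, 182}


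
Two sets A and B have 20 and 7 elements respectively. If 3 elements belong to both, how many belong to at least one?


|A ∪ B| = |A| + |B| - |A ∩ B|
= 20 + 7 - 3
= 24

|A ∪ B| = 24


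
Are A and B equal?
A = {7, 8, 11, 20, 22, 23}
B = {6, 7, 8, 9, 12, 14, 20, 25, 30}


Two sets are equal iff they have exactly the same elements.
A = {7, 8, 11, 20, 22, 23}
B = {6, 7, 8, 9, 12, 14, 20, 25, 30}
Differences: {6, 9, 11, 12, 14, 22, 23, 25, 30}
A ≠ B

No, A ≠ B


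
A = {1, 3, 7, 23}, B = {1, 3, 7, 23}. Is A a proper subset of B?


A ⊂ B requires: A ⊆ B AND A ≠ B.
A ⊆ B? Yes
A = B? Yes
A = B, so A is not a PROPER subset.

No, A is not a proper subset of B


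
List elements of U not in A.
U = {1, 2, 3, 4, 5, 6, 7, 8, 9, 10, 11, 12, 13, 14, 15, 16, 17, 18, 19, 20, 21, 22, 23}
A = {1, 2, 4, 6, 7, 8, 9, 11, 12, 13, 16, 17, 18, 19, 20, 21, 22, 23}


Aᶜ = U \ A = elements in U but not in A
U = {1, 2, 3, 4, 5, 6, 7, 8, 9, 10, 11, 12, 13, 14, 15, 16, 17, 18, 19, 20, 21, 22, 23}
A = {1, 2, 4, 6, 7, 8, 9, 11, 12, 13, 16, 17, 18, 19, 20, 21, 22, 23}
Aᶜ = {3, 5, 10, 14, 15}

Aᶜ = {3, 5, 10, 14, 15}


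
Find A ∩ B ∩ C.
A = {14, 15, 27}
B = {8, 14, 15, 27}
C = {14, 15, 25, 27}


A ∩ B = {14, 15, 27}
(A ∩ B) ∩ C = {14, 15, 27}

A ∩ B ∩ C = {14, 15, 27}


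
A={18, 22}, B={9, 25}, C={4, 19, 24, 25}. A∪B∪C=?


A ∪ B = {9, 18, 22, 25}
(A ∪ B) ∪ C = {4, 9, 18, 19, 22, 24, 25}

A ∪ B ∪ C = {4, 9, 18, 19, 22, 24, 25}


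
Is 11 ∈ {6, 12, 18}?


A = {6, 12, 18}
Checking if 11 is in A
11 is not in A → False

11 ∉ A


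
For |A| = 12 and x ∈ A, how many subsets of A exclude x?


Subsets of A avoiding x are subsets of A \ {x}, which has 11 elements.
Count = 2^(n-1) = 2^11
= 2048

Number of subsets avoiding x = 2048


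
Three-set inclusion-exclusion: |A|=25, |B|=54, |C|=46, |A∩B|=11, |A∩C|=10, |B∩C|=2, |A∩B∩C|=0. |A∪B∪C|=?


|A∪B∪C| = |A|+|B|+|C| - |A∩B|-|A∩C|-|B∩C| + |A∩B∩C|
= 25+54+46 - 11-10-2 + 0
= 125 - 23 + 0
= 102

|A ∪ B ∪ C| = 102


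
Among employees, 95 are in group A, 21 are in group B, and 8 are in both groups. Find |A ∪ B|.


|A ∪ B| = |A| + |B| - |A ∩ B|
= 95 + 21 - 8
= 108

|A ∪ B| = 108


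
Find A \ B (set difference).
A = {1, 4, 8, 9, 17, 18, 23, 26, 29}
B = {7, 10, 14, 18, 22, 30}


A \ B = elements in A but not in B
A = {1, 4, 8, 9, 17, 18, 23, 26, 29}
B = {7, 10, 14, 18, 22, 30}
Remove from A any elements in B
A \ B = {1, 4, 8, 9, 17, 23, 26, 29}

A \ B = {1, 4, 8, 9, 17, 23, 26, 29}


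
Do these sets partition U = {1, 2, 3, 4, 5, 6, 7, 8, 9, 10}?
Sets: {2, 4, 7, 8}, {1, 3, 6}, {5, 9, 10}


A partition requires: (1) non-empty parts, (2) pairwise disjoint, (3) union = U
Parts: {2, 4, 7, 8}, {1, 3, 6}, {5, 9, 10}
Union of parts: {1, 2, 3, 4, 5, 6, 7, 8, 9, 10}
U = {1, 2, 3, 4, 5, 6, 7, 8, 9, 10}
All non-empty? True
Pairwise disjoint? True
Covers U? True

Yes, valid partition


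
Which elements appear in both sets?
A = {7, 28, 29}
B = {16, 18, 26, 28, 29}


A ∩ B = elements in both A and B
A = {7, 28, 29}
B = {16, 18, 26, 28, 29}
A ∩ B = {28, 29}

A ∩ B = {28, 29}


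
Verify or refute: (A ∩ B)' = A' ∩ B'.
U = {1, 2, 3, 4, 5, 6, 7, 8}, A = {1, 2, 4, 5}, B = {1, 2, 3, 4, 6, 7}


LHS: A ∩ B = {1, 2, 4}
(A ∩ B)' = U \ (A ∩ B) = {3, 5, 6, 7, 8}
A' = {3, 6, 7, 8}, B' = {5, 8}
Claimed RHS: A' ∩ B' = {8}
Identity is INVALID: LHS = {3, 5, 6, 7, 8} but the RHS claimed here equals {8}. The correct form is (A ∩ B)' = A' ∪ B'.

Identity is invalid: (A ∩ B)' = {3, 5, 6, 7, 8} but A' ∩ B' = {8}. The correct De Morgan law is (A ∩ B)' = A' ∪ B'.


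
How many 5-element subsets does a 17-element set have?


C(n,k) = n! / (k!(n-k)!)
C(17,5) = 17! / (5!12!)
= 6188

C(17,5) = 6188


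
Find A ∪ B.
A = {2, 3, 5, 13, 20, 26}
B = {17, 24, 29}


A ∪ B = all elements in A or B (or both)
A = {2, 3, 5, 13, 20, 26}
B = {17, 24, 29}
A ∪ B = {2, 3, 5, 13, 17, 20, 24, 26, 29}

A ∪ B = {2, 3, 5, 13, 17, 20, 24, 26, 29}


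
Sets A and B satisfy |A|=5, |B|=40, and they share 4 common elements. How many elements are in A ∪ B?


|A ∪ B| = |A| + |B| - |A ∩ B|
= 5 + 40 - 4
= 41

|A ∪ B| = 41


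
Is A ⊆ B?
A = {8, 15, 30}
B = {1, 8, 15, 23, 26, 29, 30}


A ⊆ B means every element of A is in B.
All elements of A are in B.
So A ⊆ B.

Yes, A ⊆ B


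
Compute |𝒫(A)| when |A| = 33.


Number of subsets = 2^n
= 2^33
= 8589934592

|P(A)| = 8589934592


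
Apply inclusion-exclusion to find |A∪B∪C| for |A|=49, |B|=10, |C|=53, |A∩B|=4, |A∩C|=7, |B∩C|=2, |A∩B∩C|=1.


|A∪B∪C| = |A|+|B|+|C| - |A∩B|-|A∩C|-|B∩C| + |A∩B∩C|
= 49+10+53 - 4-7-2 + 1
= 112 - 13 + 1
= 100

|A ∪ B ∪ C| = 100


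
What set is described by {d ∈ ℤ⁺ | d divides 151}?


Checking each candidate:
Condition: positive divisors of 151
Result = {1, 151}

{1, 151}


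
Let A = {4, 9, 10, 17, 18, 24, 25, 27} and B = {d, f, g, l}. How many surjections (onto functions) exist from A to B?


n = |A| = 8, k = |B| = 4. Surjections via inclusion-exclusion:
S(n,k) = Σ(-1)^i × C(k,i) × (k-i)^n, i=0 to k
i=0: (-1)^0×C(4,0)×4^8 = 65536
i=1: (-1)^1×C(4,1)×3^8 = -26244
i=2: (-1)^2×C(4,2)×2^8 = 1536
i=3: (-1)^3×C(4,3)×1^8 = -4
i=4: (-1)^4×C(4,4)×0^8 = 0
Total = 40824

Number of surjections = 40824


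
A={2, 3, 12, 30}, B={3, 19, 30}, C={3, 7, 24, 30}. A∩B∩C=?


A ∩ B = {3, 30}
(A ∩ B) ∩ C = {3, 30}

A ∩ B ∩ C = {3, 30}


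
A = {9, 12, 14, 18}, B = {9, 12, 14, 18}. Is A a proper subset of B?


A ⊂ B requires: A ⊆ B AND A ≠ B.
A ⊆ B? Yes
A = B? Yes
A = B, so A is not a PROPER subset.

No, A is not a proper subset of B


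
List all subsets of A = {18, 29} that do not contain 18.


A subset of A that omits 18 is a subset of A \ {18}, so there are 2^(n-1) = 2^1 = 2 of them.
Subsets excluding 18: ∅, {29}

Subsets excluding 18 (2 total): ∅, {29}


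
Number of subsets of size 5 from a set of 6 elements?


C(n,k) = n! / (k!(n-k)!)
C(6,5) = 6! / (5!1!)
= 6

C(6,5) = 6


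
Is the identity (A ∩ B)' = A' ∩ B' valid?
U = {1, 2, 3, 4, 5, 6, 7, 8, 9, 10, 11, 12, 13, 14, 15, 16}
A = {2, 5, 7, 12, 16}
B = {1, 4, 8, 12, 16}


LHS: A ∩ B = {12, 16}
(A ∩ B)' = U \ (A ∩ B) = {1, 2, 3, 4, 5, 6, 7, 8, 9, 10, 11, 13, 14, 15}
A' = {1, 3, 4, 6, 8, 9, 10, 11, 13, 14, 15}, B' = {2, 3, 5, 6, 7, 9, 10, 11, 13, 14, 15}
Claimed RHS: A' ∩ B' = {3, 6, 9, 10, 11, 13, 14, 15}
Identity is INVALID: LHS = {1, 2, 3, 4, 5, 6, 7, 8, 9, 10, 11, 13, 14, 15} but the RHS claimed here equals {3, 6, 9, 10, 11, 13, 14, 15}. The correct form is (A ∩ B)' = A' ∪ B'.

Identity is invalid: (A ∩ B)' = {1, 2, 3, 4, 5, 6, 7, 8, 9, 10, 11, 13, 14, 15} but A' ∩ B' = {3, 6, 9, 10, 11, 13, 14, 15}. The correct De Morgan law is (A ∩ B)' = A' ∪ B'.


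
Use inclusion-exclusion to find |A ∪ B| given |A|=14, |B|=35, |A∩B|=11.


|A ∪ B| = |A| + |B| - |A ∩ B|
= 14 + 35 - 11
= 38

|A ∪ B| = 38


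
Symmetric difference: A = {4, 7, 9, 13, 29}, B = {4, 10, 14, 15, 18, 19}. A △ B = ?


A △ B = (A \ B) ∪ (B \ A) = elements in exactly one of A or B
A \ B = {7, 9, 13, 29}
B \ A = {10, 14, 15, 18, 19}
A △ B = {7, 9, 10, 13, 14, 15, 18, 19, 29}

A △ B = {7, 9, 10, 13, 14, 15, 18, 19, 29}


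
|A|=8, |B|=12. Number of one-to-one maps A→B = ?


An injection sends each of |A| = 8 inputs to a distinct output in B.
# injections = |B|·(|B|-1)·…·(|B|-|A|+1) = 12! / (12 - 8)!
= 12 × 11 × 10 × 9 × 8 × 7 × 6 × 5
= 19958400

Number of injections = 19958400


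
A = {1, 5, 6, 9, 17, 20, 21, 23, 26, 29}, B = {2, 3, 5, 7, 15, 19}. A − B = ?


A \ B = elements in A but not in B
A = {1, 5, 6, 9, 17, 20, 21, 23, 26, 29}
B = {2, 3, 5, 7, 15, 19}
Remove from A any elements in B
A \ B = {1, 6, 9, 17, 20, 21, 23, 26, 29}

A \ B = {1, 6, 9, 17, 20, 21, 23, 26, 29}


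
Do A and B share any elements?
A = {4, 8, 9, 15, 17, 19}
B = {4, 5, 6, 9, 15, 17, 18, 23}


Disjoint means A ∩ B = ∅.
A ∩ B = {4, 9, 15, 17}
A ∩ B ≠ ∅, so A and B are NOT disjoint.

Yes — A and B share the element(s) of A ∩ B = {4, 9, 15, 17}, so they are not disjoint


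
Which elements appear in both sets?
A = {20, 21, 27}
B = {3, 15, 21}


A ∩ B = elements in both A and B
A = {20, 21, 27}
B = {3, 15, 21}
A ∩ B = {21}

A ∩ B = {21}


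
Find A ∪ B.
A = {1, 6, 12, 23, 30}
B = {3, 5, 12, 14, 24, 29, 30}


A ∪ B = all elements in A or B (or both)
A = {1, 6, 12, 23, 30}
B = {3, 5, 12, 14, 24, 29, 30}
A ∪ B = {1, 3, 5, 6, 12, 14, 23, 24, 29, 30}

A ∪ B = {1, 3, 5, 6, 12, 14, 23, 24, 29, 30}


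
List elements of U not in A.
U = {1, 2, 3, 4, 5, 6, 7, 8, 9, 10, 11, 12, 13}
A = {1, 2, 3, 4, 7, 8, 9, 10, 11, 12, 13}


Aᶜ = U \ A = elements in U but not in A
U = {1, 2, 3, 4, 5, 6, 7, 8, 9, 10, 11, 12, 13}
A = {1, 2, 3, 4, 7, 8, 9, 10, 11, 12, 13}
Aᶜ = {5, 6}

Aᶜ = {5, 6}


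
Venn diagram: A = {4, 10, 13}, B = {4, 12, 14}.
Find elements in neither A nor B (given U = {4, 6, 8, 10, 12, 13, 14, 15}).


A = {4, 10, 13}
B = {4, 12, 14}
Region: in neither A nor B (given U = {4, 6, 8, 10, 12, 13, 14, 15})
Elements: {6, 8, 15}

Elements in neither A nor B (given U = {4, 6, 8, 10, 12, 13, 14, 15}): {6, 8, 15}


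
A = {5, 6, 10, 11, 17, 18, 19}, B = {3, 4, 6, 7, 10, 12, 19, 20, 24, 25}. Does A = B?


Two sets are equal iff they have exactly the same elements.
A = {5, 6, 10, 11, 17, 18, 19}
B = {3, 4, 6, 7, 10, 12, 19, 20, 24, 25}
Differences: {3, 4, 5, 7, 11, 12, 17, 18, 20, 24, 25}
A ≠ B

No, A ≠ B


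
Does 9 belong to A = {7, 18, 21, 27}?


A = {7, 18, 21, 27}
Checking if 9 is in A
9 is not in A → False

9 ∉ A


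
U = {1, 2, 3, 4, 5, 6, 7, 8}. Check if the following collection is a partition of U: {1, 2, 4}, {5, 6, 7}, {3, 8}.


A partition requires: (1) non-empty parts, (2) pairwise disjoint, (3) union = U
Parts: {1, 2, 4}, {5, 6, 7}, {3, 8}
Union of parts: {1, 2, 3, 4, 5, 6, 7, 8}
U = {1, 2, 3, 4, 5, 6, 7, 8}
All non-empty? True
Pairwise disjoint? True
Covers U? True

Yes, valid partition


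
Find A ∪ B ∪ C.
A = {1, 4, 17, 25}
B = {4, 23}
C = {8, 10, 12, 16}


A ∪ B = {1, 4, 17, 23, 25}
(A ∪ B) ∪ C = {1, 4, 8, 10, 12, 16, 17, 23, 25}

A ∪ B ∪ C = {1, 4, 8, 10, 12, 16, 17, 23, 25}


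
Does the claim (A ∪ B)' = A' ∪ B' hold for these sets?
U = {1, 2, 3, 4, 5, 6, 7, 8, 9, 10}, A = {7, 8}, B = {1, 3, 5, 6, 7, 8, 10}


LHS: A ∪ B = {1, 3, 5, 6, 7, 8, 10}
(A ∪ B)' = U \ (A ∪ B) = {2, 4, 9}
A' = {1, 2, 3, 4, 5, 6, 9, 10}, B' = {2, 4, 9}
Claimed RHS: A' ∪ B' = {1, 2, 3, 4, 5, 6, 9, 10}
Identity is INVALID: LHS = {2, 4, 9} but the RHS claimed here equals {1, 2, 3, 4, 5, 6, 9, 10}. The correct form is (A ∪ B)' = A' ∩ B'.

Identity is invalid: (A ∪ B)' = {2, 4, 9} but A' ∪ B' = {1, 2, 3, 4, 5, 6, 9, 10}. The correct De Morgan law is (A ∪ B)' = A' ∩ B'.
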